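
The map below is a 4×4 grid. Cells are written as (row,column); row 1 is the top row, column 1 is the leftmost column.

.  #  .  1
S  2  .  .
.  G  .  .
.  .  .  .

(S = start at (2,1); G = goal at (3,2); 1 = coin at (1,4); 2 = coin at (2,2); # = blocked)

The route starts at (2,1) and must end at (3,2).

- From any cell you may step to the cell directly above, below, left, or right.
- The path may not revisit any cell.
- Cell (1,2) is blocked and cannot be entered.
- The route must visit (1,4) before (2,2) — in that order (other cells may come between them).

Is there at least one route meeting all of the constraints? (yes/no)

One route that works: (2,1) → (3,1) → (4,1) → (4,2) → (4,3) → (3,3) → (3,4) → (2,4) → (1,4) → (1,3) → (2,3) → (2,2) → (3,2).

yes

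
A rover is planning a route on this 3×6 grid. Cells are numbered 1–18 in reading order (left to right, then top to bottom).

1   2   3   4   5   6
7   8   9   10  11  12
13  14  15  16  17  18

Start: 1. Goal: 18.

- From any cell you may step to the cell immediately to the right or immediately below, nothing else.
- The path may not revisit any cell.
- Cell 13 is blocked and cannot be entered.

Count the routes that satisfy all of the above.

20

A right/down-only route from 1 to 18 makes exactly 2 down-moves and 5 right-moves in some order.
With no other constraints that would be C(7,2) = 21 routes.
Subtract routes through each blocked cell (inclusion–exclusion for overlaps): − through 13: 1 → 20.
That gives 20 routes.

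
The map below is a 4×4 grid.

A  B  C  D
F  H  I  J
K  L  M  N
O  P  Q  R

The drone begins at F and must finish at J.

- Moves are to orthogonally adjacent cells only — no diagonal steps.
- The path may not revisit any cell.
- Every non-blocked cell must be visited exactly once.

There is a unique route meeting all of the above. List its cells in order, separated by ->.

F -> A -> B -> H -> L -> K -> O -> P -> Q -> R -> N -> M -> I -> C -> D -> J

Need to visit all 16 open cells exactly once, starting at F and ending at J.
Route from F: up to A, right to B, 2× down (reaching L), left to K, down to O, 3× right (reaching R), up to N, left to M, 2× up (reaching C), right to D, down to J — 15 moves in all.
Check: all 16 open cells covered.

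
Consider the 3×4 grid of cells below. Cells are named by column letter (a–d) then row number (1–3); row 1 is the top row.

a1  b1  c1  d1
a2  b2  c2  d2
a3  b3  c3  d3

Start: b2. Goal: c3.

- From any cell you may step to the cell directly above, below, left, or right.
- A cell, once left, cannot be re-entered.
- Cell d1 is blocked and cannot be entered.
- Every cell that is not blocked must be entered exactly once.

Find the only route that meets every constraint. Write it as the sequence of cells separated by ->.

Need to visit all 11 open cells exactly once, starting at b2 and ending at c3.
Cell d3 has only two open neighbours (d2 and c3), so the path must pass straight through it: one of those is the cell it's entered from and the other is where it exits.
Route from b2: down to b3, left to a3, 2× up (reaching a1), 2× right (reaching c1), down to c2, right to d2, down to d3, left to c3 — 10 moves in all.
Check: all 11 open cells covered.

b2 -> b3 -> a3 -> a2 -> a1 -> b1 -> c1 -> c2 -> d2 -> d3 -> c3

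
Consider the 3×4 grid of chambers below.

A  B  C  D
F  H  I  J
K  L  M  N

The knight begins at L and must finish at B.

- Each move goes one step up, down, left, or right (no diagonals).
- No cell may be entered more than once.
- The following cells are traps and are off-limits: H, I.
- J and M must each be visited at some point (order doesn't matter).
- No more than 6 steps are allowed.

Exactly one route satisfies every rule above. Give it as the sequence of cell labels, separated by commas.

The budget equals the shortest possible length, so every move has to be on a shortest route through the required cells.
Route from L: right 2 to N, up 2 to D, left 2 to B — 6 moves in all.
Check: all required cells visited; 6 ≤ 6 moves.

L, M, N, J, D, C, B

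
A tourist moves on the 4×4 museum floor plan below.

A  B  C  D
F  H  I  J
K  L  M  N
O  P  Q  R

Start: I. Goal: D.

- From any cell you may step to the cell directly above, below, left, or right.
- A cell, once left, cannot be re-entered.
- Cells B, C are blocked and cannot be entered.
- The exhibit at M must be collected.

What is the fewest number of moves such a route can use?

4

Any route passes through M somewhere between I and D. Summing Manhattan distances along the two legs (I → M → D) gives a lower bound of 1 + 3 = 4 moves.
A route of 4 moves achieves this: I → M → N → J → D.
Since 4 matches the lower bound, it is optimal.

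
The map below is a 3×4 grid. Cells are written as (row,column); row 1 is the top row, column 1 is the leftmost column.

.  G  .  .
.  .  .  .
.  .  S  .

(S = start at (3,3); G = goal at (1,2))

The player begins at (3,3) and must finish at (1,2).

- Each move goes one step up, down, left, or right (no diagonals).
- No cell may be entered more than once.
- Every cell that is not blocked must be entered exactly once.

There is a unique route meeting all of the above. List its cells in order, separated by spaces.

Need to visit all 12 open cells exactly once, starting at (3,3) and ending at (1,2).
Cell (3,1) has only two open neighbours ((2,1) and (3,2)), so the path must pass straight through it: one of those is the cell it's entered from and the other is where it exits.
Route from (3,3): right to (3,4), 2× up (reaching (1,4)), left to (1,3), down to (2,3), left to (2,2), down to (3,2), left to (3,1), 2× up (reaching (1,1)), right to (1,2) — 11 moves in all.
Check: all 12 open cells covered.

(3,3) (3,4) (2,4) (1,4) (1,3) (2,3) (2,2) (3,2) (3,1) (2,1) (1,1) (1,2)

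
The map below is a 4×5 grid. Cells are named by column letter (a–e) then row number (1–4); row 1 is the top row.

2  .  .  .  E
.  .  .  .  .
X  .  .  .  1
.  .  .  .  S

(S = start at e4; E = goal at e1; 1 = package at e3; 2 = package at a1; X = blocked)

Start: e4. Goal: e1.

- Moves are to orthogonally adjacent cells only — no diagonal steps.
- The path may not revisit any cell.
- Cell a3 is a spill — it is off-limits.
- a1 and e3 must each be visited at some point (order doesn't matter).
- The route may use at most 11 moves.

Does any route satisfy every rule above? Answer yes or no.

One route that works: e4 → e3 → e2 → d2 → c2 → b2 → a2 → a1 → b1 → c1 → d1 → e1.

yes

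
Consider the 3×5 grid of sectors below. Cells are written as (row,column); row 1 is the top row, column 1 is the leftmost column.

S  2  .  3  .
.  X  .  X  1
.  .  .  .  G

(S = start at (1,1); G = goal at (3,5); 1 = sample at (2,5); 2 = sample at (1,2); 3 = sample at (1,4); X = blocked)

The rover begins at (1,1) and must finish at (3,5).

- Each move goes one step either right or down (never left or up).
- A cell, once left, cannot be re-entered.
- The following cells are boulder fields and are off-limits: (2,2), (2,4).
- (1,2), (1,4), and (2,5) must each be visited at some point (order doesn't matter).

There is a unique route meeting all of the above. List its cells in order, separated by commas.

(1,1), (1,2), (1,3), (1,4), (1,5), (2,5), (3,5)

Moves only go right or down, so the column and row indices never decrease.
Route from (1,1): 4× right (reaching (1,5)), 2× down (reaching (3,5)) — 6 moves in all.
Check: all required cells visited.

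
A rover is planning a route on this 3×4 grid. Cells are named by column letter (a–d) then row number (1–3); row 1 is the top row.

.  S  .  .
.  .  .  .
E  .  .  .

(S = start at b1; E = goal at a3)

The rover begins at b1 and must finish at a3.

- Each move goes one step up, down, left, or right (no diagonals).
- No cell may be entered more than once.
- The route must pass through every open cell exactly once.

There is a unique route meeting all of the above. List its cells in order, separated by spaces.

Need to visit all 12 open cells exactly once, starting at b1 and ending at a3.
Cell a1 has only two open neighbours (a2 and b1), so the path must pass straight through it: one of those is the cell it's entered from and the other is where it exits.
Route from b1: left 1 to a1, down 1 to a2, right 2 to c2, up 1 to c1, right 1 to d1, down 2 to d3, left 3 to a3 — 11 moves in all.
Check: all 12 open cells covered.

b1 a1 a2 b2 c2 c1 d1 d2 d3 c3 b3 a3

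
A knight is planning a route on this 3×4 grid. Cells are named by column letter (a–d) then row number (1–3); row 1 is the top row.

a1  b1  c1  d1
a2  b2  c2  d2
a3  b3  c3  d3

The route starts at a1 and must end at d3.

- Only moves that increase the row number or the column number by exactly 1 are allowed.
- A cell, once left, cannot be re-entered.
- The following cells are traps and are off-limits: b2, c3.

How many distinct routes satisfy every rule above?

2

A right/down-only route from a1 to d3 makes exactly 2 down-moves and 3 right-moves in some order.
With no other constraints that would be C(5,2) = 10 routes.
Subtract routes through each blocked cell (inclusion–exclusion for overlaps): − through b2: 6 − through c3: 6 + through b2&c3: 4 → 2.
That gives 2 routes.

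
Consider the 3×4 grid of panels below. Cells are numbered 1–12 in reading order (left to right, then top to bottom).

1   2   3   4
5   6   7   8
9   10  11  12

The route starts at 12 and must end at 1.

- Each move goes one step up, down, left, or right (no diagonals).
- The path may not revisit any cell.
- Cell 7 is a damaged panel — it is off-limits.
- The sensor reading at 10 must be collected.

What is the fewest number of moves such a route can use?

5

Any route passes through 10 somewhere between 12 and 1. Summing Manhattan distances along the two legs (12 → 10 → 1) gives a lower bound of 2 + 3 = 5 moves.
A route of 5 moves achieves this: 12 → 11 → 10 → 6 → 2 → 1.
Since 5 matches the lower bound, it is optimal.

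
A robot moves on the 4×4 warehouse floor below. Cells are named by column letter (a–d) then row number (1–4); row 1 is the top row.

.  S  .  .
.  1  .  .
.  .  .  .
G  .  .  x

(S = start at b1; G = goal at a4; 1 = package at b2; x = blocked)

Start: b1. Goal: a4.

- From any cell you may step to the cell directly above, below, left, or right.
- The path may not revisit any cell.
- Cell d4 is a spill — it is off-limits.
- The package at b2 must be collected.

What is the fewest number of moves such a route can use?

4

Any route passes through b2 somewhere between b1 and a4. Summing Manhattan distances along the two legs (b1 → b2 → a4) gives a lower bound of 1 + 3 = 4 moves.
A route of 4 moves achieves this: b1 → b2 → b3 → b4 → a4.
Since 4 matches the lower bound, it is optimal.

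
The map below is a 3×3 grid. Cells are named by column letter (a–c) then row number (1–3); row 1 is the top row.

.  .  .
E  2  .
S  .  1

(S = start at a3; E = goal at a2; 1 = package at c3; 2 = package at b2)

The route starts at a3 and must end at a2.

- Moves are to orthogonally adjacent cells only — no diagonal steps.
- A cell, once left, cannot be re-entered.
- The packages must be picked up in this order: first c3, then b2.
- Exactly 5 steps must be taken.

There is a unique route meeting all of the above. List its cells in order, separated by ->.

The waypoints must appear in the order c3, b2, with no cell reused.
Route from a3: 2× right (reaching c3), up to c2, 2× left (reaching a2) — 5 moves in all.
Check: order respected (1 at step 2, 2 at step 4); 5 moves as required.

a3 -> b3 -> c3 -> c2 -> b2 -> a2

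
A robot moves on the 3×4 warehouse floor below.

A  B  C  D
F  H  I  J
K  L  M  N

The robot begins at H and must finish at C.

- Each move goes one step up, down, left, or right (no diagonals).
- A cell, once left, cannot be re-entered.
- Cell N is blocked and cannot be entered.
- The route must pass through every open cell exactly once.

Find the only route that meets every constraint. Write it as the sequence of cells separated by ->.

H -> B -> A -> F -> K -> L -> M -> I -> J -> D -> C

Need to visit all 11 open cells exactly once, starting at H and ending at C.
Cell A has only two open neighbours (F and B), so the path must pass straight through it: one of those is the cell it's entered from and the other is where it exits.
Route from H: up 1 to B, left 1 to A, down 2 to K, right 2 to M, up 1 to I, right 1 to J, up 1 to D, left 1 to C — 10 moves in all.
Check: all 11 open cells covered.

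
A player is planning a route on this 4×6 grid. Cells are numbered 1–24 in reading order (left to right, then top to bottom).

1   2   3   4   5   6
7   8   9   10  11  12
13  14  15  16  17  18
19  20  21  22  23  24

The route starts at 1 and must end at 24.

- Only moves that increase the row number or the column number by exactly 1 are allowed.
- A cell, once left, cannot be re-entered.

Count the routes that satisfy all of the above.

A right/down-only route from 1 to 24 makes exactly 3 down-moves and 5 right-moves in some order.
With no other constraints that would be C(8,3) = 56 routes.
That gives 56 routes.

56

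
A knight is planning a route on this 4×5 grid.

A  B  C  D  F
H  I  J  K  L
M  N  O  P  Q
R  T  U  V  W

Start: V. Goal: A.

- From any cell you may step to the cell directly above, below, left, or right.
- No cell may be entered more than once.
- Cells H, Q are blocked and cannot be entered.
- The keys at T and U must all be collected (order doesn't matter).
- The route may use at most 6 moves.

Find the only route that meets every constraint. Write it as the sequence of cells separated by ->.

V -> U -> T -> N -> I -> B -> A

Any route must reach T and U and still end at A within 6 moves, so the order of the required stops is forced.
Route from V: 2× left (reaching T), 3× up (reaching B), left to A — 6 moves in all.
Check: all required cells visited; 6 ≤ 6 moves.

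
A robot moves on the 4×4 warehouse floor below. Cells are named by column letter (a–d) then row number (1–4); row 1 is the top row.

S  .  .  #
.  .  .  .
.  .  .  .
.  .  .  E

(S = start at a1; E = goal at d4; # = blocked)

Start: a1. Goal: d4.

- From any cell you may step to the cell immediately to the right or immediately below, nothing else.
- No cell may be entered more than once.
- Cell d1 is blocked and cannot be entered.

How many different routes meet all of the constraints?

A right/down-only route from a1 to d4 makes exactly 3 down-moves and 3 right-moves in some order.
With no other constraints that would be C(6,3) = 20 routes.
Subtract routes through each blocked cell (inclusion–exclusion for overlaps): − through d1: 1 → 19.
That gives 19 routes.

19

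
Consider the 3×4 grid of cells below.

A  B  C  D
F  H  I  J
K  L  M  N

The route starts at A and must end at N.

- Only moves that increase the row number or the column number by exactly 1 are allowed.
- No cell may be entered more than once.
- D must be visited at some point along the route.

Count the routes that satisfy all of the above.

A right/down-only route from A to N makes exactly 2 down-moves and 3 right-moves in some order.
With no other constraints that would be C(5,2) = 10 routes.
Split at D and multiply the segment counts: A→D: 1; D→N: 1; product = 1.
That gives 1 route.

1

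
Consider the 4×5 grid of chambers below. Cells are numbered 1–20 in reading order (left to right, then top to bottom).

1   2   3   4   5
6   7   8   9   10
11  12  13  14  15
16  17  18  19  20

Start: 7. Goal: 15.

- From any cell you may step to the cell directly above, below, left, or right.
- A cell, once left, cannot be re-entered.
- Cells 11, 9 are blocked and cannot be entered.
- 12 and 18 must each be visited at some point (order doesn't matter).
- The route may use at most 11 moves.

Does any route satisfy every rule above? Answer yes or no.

One route that works: 7 → 12 → 17 → 18 → 13 → 14 → 15.

yes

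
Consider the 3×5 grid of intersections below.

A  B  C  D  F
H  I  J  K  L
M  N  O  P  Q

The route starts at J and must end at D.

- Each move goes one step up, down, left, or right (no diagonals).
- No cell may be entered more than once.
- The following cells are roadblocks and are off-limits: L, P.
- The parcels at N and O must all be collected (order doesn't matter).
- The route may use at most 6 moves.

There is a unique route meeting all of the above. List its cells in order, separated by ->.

The budget equals the shortest possible length, so every move has to be on a shortest route through the required cells.
Route from J: down to O, left to N, 2× up (reaching B), 2× right (reaching D) — 6 moves in all.
Check: all required cells visited; 6 ≤ 6 moves.

J -> O -> N -> I -> B -> C -> D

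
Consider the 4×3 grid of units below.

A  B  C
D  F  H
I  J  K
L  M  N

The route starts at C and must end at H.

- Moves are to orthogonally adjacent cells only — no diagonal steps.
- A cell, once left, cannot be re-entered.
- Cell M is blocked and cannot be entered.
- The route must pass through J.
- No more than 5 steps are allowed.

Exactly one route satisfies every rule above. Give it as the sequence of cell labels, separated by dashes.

Any route must reach J and still end at H within 5 moves, so the order of the required stops is forced.
Route from C: left to B, 2× down (reaching J), right to K, up to H — 5 moves in all.
Check: all required cells visited; 5 ≤ 5 moves.

C - B - F - J - K - H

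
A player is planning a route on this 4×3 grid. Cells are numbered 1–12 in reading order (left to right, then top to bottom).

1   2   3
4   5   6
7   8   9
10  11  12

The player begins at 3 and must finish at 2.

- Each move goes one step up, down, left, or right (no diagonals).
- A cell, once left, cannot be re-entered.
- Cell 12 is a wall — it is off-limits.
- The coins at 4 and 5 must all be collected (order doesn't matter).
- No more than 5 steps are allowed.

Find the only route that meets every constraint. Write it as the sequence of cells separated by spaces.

The budget equals the shortest possible length, so every move has to be on a shortest route through the required cells.
Route from 3: down to 6, 2× left (reaching 4), up to 1, right to 2 — 5 moves in all.
Check: all required cells visited; 5 ≤ 5 moves.

3 6 5 4 1 2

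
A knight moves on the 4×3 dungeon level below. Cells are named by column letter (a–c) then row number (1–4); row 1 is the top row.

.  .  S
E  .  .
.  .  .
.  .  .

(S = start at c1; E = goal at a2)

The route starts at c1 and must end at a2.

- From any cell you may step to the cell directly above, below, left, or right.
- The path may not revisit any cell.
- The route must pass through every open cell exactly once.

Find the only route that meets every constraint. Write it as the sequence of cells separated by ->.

c1 -> c2 -> c3 -> c4 -> b4 -> a4 -> a3 -> b3 -> b2 -> b1 -> a1 -> a2

Need to visit all 12 open cells exactly once, starting at c1 and ending at a2.
Route from c1: 3× down (reaching c4), 2× left (reaching a4), up to a3, right to b3, 2× up (reaching b1), left to a1, down to a2 — 11 moves in all.
Check: all 12 open cells covered.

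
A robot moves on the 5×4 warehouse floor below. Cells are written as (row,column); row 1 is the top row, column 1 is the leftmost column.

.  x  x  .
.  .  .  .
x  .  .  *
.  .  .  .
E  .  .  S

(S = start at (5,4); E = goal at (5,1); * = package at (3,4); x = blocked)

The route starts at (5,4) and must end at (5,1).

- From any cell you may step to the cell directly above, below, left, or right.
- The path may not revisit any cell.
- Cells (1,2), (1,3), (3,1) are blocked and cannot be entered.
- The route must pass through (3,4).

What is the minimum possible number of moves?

Any route passes through (3,4) somewhere between (5,4) and (5,1). Summing Manhattan distances along the two legs ((5,4) → (3,4) → (5,1)) gives a lower bound of 2 + 5 = 7 moves.
A route of 7 moves achieves this: (5,4) → (4,4) → (3,4) → (3,3) → (4,3) → (5,3) → (5,2) → (5,1).
Since 7 matches the lower bound, it is optimal.

7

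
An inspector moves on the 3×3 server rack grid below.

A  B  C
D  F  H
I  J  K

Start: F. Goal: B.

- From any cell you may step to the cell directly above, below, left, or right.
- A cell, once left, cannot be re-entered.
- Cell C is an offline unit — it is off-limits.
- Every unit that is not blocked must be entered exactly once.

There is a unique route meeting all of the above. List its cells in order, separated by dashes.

Need to visit all 8 open cells exactly once, starting at F and ending at B.
Route from F: right to H, down to K, 2× left (reaching I), 2× up (reaching A), right to B — 7 moves in all.
Check: all 8 open cells covered.

F - H - K - J - I - D - A - B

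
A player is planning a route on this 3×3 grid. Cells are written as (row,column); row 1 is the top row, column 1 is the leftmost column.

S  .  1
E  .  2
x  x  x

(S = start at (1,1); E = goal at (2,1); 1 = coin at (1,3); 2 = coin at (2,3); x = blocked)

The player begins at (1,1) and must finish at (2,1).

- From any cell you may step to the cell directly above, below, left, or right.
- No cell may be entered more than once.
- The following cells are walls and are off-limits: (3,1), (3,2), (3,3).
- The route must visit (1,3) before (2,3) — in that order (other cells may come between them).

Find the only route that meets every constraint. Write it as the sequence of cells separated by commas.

(1,1), (1,2), (1,3), (2,3), (2,2), (2,1)

The waypoints must appear in the order (1,3), (2,3), with no cell reused.
Route from (1,1): 2× right (reaching (1,3)), down to (2,3), 2× left (reaching (2,1)) — 5 moves in all.
Check: order respected (1 at step 2, 2 at step 3).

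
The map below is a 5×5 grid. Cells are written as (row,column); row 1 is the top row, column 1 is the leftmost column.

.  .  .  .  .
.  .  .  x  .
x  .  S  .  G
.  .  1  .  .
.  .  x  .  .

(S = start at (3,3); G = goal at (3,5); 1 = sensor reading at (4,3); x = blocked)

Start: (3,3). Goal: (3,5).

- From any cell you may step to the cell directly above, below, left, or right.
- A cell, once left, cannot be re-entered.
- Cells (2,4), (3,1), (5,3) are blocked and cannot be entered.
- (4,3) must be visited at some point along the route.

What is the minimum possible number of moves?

Any route passes through (4,3) somewhere between (3,3) and (3,5). Summing Manhattan distances along the two legs ((3,3) → (4,3) → (3,5)) gives a lower bound of 1 + 3 = 4 moves.
A route of 4 moves achieves this: (3,3) → (4,3) → (4,4) → (3,4) → (3,5).
Since 4 matches the lower bound, it is optimal.

4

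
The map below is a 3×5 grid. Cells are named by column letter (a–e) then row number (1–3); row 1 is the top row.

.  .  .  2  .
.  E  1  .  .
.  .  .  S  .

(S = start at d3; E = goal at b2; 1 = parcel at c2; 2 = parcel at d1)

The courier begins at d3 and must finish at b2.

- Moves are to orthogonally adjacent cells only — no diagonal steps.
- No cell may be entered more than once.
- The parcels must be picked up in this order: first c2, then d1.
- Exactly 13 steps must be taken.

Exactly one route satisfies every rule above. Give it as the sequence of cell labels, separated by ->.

d3 -> c3 -> c2 -> d2 -> e2 -> e1 -> d1 -> c1 -> b1 -> a1 -> a2 -> a3 -> b3 -> b2

The waypoints must appear in the order c2, d1, with no cell reused.
Route from d3: left 1 to c3, up 1 to c2, right 2 to e2, up 1 to e1, left 4 to a1, down 2 to a3, right 1 to b3, up 1 to b2 — 13 moves in all.
Check: order respected (1 at step 2, 2 at step 6); 13 moves as required.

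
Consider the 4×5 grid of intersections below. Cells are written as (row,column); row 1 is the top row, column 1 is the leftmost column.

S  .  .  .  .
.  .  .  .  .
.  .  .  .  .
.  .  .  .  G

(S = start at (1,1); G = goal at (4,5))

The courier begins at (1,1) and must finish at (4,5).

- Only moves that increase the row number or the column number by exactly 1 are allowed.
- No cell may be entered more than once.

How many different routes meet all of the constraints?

35

A right/down-only route from (1,1) to (4,5) makes exactly 3 down-moves and 4 right-moves in some order.
With no other constraints that would be C(7,3) = 35 routes.
That gives 35 routes.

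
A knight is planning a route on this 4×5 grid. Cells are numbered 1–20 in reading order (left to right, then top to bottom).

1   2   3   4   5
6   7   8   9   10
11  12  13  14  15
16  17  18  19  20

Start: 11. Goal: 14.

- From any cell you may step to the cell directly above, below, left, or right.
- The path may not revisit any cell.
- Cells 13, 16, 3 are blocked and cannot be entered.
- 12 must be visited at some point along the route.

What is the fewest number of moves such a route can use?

Any route passes through 12 somewhere between 11 and 14. Summing Manhattan distances along the two legs (11 → 12 → 14) gives a lower bound of 1 + 2 = 3 moves.
That bound ignores the blocked cells. Measuring each leg by the fewest moves that actually steer around them (11→12: 1; 12→14: 4) raises the lower bound to 5.
A route of 5 moves exists: 11 → 12 → 7 → 8 → 9 → 14.
Since 5 matches that lower bound, it is optimal.

5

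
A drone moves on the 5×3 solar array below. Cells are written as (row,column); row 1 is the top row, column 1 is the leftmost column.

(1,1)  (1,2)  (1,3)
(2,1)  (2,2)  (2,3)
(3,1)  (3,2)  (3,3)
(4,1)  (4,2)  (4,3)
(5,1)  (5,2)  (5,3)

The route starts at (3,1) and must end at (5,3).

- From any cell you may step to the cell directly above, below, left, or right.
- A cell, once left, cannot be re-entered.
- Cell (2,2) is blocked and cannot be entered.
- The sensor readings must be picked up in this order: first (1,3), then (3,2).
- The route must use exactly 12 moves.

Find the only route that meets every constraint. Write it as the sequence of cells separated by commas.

The waypoints must appear in the order (1,3), (3,2), with no cell reused.
Route from (3,1): up 2 to (1,1), right 2 to (1,3), down 2 to (3,3), left 1 to (3,2), down 1 to (4,2), left 1 to (4,1), down 1 to (5,1), right 2 to (5,3) — 12 moves in all.
Check: order respected ((1,3) at step 4, (3,2) at step 7); 12 moves as required.

(3,1), (2,1), (1,1), (1,2), (1,3), (2,3), (3,3), (3,2), (4,2), (4,1), (5,1), (5,2), (5,3)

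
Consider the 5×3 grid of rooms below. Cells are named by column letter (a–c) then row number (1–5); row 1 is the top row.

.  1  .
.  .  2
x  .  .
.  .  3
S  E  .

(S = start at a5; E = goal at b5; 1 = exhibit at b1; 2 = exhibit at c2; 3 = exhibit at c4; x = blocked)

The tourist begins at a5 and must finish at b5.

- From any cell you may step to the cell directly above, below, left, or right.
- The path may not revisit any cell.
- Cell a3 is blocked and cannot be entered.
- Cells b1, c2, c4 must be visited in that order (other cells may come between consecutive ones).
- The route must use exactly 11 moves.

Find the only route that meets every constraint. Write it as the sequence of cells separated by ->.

a5 -> a4 -> b4 -> b3 -> b2 -> b1 -> c1 -> c2 -> c3 -> c4 -> c5 -> b5

The waypoints must appear in the order b1, c2, c4, with no cell reused.
Route from a5: up to a4, right to b4, 3× up (reaching b1), right to c1, 4× down (reaching c5), left to b5 — 11 moves in all.
Check: order respected (1 at step 5, 2 at step 7, 3 at step 9); 11 moves as required.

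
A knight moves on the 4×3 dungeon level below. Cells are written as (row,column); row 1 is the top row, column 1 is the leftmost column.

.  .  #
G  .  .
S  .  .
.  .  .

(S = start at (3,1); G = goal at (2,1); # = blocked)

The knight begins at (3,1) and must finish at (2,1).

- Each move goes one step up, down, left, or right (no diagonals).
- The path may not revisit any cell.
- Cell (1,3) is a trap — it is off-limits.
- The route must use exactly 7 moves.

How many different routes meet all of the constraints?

Need simple routes of exactly 7 moves from (3,1) to (2,1) (Manhattan distance 1, so 3 moves are spent on a detour and 3 undoing it).
Enumerating: (3,1) (4,1) (4,2) (3,2) (2,2) (1,2) (1,1) (2,1) | (3,1) (4,1) (4,2) (3,2) (3,3) (2,3) (2,2) (2,1) | (3,1) (4,1) (4,2) (4,3) (3,3) (2,3) (2,2) (2,1) | (3,1) (4,1) (4,2) (4,3) (3,3) (3,2) (2,2) (2,1) | (3,1) (3,2) (4,2) (4,3) (3,3) (2,3) (2,2) (2,1) | (3,1) (3,2) (3,3) (2,3) (2,2) (1,2) (1,1) (2,1).
That gives 6 routes.

6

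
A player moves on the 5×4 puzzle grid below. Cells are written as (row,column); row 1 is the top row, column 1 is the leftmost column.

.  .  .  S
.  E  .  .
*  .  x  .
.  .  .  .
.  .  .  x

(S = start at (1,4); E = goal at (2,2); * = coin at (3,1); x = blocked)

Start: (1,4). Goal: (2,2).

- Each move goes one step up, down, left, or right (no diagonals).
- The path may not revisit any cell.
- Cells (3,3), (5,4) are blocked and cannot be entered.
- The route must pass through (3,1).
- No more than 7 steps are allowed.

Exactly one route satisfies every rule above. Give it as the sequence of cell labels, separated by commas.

(1,4), (1,3), (1,2), (1,1), (2,1), (3,1), (3,2), (2,2)

The budget equals the shortest possible length, so every move has to be on a shortest route through the required cells.
Route from (1,4): 3× left (reaching (1,1)), 2× down (reaching (3,1)), right to (3,2), up to (2,2) — 7 moves in all.
Check: all required cells visited; 7 ≤ 7 moves.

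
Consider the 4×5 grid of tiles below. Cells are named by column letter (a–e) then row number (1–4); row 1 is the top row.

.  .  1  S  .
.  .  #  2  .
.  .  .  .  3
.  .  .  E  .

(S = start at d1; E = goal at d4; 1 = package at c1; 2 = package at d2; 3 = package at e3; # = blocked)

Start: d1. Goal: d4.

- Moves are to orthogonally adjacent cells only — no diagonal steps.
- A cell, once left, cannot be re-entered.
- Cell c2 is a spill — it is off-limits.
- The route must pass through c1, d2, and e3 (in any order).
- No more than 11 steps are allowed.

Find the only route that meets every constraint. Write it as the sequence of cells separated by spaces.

Any route must reach c1, d2, and e3 and still end at d4 within 11 moves, so the order of the required stops is forced.
Route from d1: 2× left (reaching b1), 2× down (reaching b3), 2× right (reaching d3), up to d2, right to e2, 2× down (reaching e4), left to d4 — 11 moves in all.
Check: all required cells visited; 11 ≤ 11 moves.

d1 c1 b1 b2 b3 c3 d3 d2 e2 e3 e4 d4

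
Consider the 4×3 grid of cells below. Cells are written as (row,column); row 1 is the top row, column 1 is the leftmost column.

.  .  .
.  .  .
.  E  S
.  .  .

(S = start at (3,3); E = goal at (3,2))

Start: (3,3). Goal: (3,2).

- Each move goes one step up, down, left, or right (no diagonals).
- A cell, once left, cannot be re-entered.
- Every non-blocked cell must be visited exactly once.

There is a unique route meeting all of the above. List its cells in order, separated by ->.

(3,3) -> (4,3) -> (4,2) -> (4,1) -> (3,1) -> (2,1) -> (1,1) -> (1,2) -> (1,3) -> (2,3) -> (2,2) -> (3,2)

Need to visit all 12 open cells exactly once, starting at (3,3) and ending at (3,2).
Cell (1,3) has only two open neighbours ((2,3) and (1,2)), so the path must pass straight through it: one of those is the cell it's entered from and the other is where it exits.
Route from (3,3): down to (4,3), 2× left (reaching (4,1)), 3× up (reaching (1,1)), 2× right (reaching (1,3)), down to (2,3), left to (2,2), down to (3,2) — 11 moves in all.
Check: all 12 open cells covered.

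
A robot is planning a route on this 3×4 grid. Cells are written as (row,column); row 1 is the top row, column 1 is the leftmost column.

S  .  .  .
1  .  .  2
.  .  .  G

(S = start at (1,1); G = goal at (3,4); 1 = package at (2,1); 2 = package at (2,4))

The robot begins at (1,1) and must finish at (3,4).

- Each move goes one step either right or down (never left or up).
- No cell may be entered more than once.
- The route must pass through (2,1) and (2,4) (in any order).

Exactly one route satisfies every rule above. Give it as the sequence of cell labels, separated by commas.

(1,1), (2,1), (2,2), (2,3), (2,4), (3,4)

Moves only go right or down, so the column and row indices never decrease.
Route from (1,1): down 1 to (2,1), right 3 to (2,4), down 1 to (3,4) — 5 moves in all.
Check: all required cells visited.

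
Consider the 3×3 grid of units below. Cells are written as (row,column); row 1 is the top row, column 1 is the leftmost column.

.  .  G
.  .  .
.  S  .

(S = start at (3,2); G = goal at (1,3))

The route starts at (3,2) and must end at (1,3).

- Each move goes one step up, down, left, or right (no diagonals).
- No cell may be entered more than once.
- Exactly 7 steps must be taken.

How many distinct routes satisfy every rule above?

2

Need simple routes of exactly 7 moves from (3,2) to (1,3) (Manhattan distance 3, so 2 moves are spent on a detour and 2 undoing it).
Enumerating: (3,2) (3,1) (2,1) (1,1) (1,2) (2,2) (2,3) (1,3) | (3,2) (3,3) (2,3) (2,2) (2,1) (1,1) (1,2) (1,3).
That gives 2 routes.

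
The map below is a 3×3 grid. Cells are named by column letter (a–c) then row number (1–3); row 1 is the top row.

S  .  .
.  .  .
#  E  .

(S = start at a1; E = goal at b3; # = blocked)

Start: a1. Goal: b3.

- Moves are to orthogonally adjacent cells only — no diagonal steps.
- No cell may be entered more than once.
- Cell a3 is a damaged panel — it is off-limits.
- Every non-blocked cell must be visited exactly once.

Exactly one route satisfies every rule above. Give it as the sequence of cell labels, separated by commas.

a1, a2, b2, b1, c1, c2, c3, b3

Need to visit all 8 open cells exactly once, starting at a1 and ending at b3.
Cell c3 has only two open neighbours (c2 and b3), so the path must pass straight through it: one of those is the cell it's entered from and the other is where it exits.
Route from a1: down 1 to a2, right 1 to b2, up 1 to b1, right 1 to c1, down 2 to c3, left 1 to b3 — 7 moves in all.
Check: all 8 open cells covered.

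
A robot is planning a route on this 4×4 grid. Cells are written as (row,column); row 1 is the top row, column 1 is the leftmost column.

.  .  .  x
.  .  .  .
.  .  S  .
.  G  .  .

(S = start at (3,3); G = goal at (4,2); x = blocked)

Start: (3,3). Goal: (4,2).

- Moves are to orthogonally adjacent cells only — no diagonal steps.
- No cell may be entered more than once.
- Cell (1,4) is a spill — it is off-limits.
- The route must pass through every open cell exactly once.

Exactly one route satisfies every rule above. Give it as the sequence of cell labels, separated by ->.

(3,3) -> (4,3) -> (4,4) -> (3,4) -> (2,4) -> (2,3) -> (1,3) -> (1,2) -> (1,1) -> (2,1) -> (2,2) -> (3,2) -> (3,1) -> (4,1) -> (4,2)

Need to visit all 15 open cells exactly once, starting at (3,3) and ending at (4,2).
Cell (1,1) has only two open neighbours ((2,1) and (1,2)), so the path must pass straight through it: one of those is the cell it's entered from and the other is where it exits.
Route from (3,3): down 1 to (4,3), right 1 to (4,4), up 2 to (2,4), left 1 to (2,3), up 1 to (1,3), left 2 to (1,1), down 1 to (2,1), right 1 to (2,2), down 1 to (3,2), left 1 to (3,1), down 1 to (4,1), right 1 to (4,2) — 14 moves in all.
Check: all 15 open cells covered.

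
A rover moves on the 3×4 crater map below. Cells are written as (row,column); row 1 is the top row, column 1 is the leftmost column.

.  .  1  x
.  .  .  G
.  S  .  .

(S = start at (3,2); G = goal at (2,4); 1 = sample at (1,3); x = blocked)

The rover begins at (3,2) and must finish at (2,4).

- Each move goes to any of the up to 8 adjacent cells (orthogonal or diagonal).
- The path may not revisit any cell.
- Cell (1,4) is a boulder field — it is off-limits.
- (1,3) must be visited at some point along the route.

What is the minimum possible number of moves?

Any route passes through (1,3) somewhere between (3,2) and (2,4). Summing Chebyshev distances along the two legs ((3,2) → (1,3) → (2,4)) gives a lower bound of 2 + 1 = 3 moves.
A route of 3 moves achieves this: (3,2) → (2,2) → (1,3) → (2,4).
Since 3 matches the lower bound, it is optimal.

3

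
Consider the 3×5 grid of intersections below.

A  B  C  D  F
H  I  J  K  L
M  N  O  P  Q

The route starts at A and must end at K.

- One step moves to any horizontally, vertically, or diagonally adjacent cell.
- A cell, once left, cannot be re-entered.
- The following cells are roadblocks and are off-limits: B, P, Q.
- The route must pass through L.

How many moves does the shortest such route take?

5

Any route passes through L somewhere between A and K. Summing Chebyshev distances along the two legs (A → L → K) gives a lower bound of 4 + 1 = 5 moves.
A route of 5 moves achieves this: A → I → C → D → L → K.
Since 5 matches the lower bound, it is optimal.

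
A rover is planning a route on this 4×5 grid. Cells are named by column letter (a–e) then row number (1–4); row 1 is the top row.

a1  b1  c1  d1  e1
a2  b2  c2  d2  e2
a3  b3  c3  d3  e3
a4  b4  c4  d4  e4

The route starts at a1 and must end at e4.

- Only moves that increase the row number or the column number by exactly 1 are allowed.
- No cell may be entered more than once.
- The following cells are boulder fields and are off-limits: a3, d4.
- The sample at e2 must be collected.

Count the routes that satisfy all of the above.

5

A right/down-only route from a1 to e4 makes exactly 3 down-moves and 4 right-moves in some order.
With no other constraints that would be C(7,3) = 35 routes.
Split at e2 and multiply the segment counts (each segment already excludes blocked cells): a1→e2: 5; e2→e4: 1; product = 5.
That gives 5 routes.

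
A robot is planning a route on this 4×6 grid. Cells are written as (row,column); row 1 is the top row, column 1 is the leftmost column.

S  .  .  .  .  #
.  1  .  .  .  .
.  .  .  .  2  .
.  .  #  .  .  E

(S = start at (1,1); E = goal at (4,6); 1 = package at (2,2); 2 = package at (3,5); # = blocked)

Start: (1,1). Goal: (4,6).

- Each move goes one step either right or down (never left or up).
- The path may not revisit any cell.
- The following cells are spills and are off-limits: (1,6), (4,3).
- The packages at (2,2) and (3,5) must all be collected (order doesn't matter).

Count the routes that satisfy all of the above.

A right/down-only route from (1,1) to (4,6) makes exactly 3 down-moves and 5 right-moves in some order.
With no other constraints that would be C(8,3) = 56 routes.
A monotone route can only reach the required cells in the order (2,2), (3,5), so split there and multiply the segment counts (each segment already excludes blocked cells): (1,1)→(2,2): 2; (2,2)→(3,5): 4; (3,5)→(4,6): 2; product = 16.
That gives 16 routes.

16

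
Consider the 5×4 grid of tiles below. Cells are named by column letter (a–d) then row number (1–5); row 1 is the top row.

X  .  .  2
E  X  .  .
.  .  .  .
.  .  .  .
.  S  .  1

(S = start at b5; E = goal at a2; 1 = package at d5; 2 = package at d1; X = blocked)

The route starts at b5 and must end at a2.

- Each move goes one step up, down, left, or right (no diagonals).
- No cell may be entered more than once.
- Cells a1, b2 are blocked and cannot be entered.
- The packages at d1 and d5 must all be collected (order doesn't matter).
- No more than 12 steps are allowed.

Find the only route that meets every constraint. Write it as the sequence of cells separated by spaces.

Any route must reach d1 and d5 and still end at a2 within 12 moves, so the order of the required stops is forced.
Route from b5: right 2 to d5, up 4 to d1, left 1 to c1, down 2 to c3, left 2 to a3, up 1 to a2 — 12 moves in all.
Check: all required cells visited; 12 ≤ 12 moves.

b5 c5 d5 d4 d3 d2 d1 c1 c2 c3 b3 a3 a2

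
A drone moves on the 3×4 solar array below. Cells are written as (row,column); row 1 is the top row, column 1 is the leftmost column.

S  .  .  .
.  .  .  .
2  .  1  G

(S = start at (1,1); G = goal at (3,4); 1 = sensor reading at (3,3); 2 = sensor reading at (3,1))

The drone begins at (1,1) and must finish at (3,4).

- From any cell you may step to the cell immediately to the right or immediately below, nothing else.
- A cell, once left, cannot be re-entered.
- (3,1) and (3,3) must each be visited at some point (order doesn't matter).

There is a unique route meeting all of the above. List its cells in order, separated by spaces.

Moves only go right or down, so the column and row indices never decrease.
Route from (1,1): down 2 to (3,1), right 3 to (3,4) — 5 moves in all.
Check: all required cells visited.

(1,1) (2,1) (3,1) (3,2) (3,3) (3,4)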